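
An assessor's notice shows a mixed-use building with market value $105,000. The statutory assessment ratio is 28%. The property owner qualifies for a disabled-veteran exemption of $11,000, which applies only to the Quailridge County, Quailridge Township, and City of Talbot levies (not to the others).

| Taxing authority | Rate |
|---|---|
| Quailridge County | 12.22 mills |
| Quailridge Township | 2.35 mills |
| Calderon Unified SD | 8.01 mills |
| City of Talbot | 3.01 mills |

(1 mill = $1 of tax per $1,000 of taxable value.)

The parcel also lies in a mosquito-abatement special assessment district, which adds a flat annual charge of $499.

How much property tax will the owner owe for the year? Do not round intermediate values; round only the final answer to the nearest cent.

$1,057.97

Assessed value = $105,000 × 0.28 = $29,400
Quailridge County: ($29,400 − $11,000) × 0.01222 = $18,400 × 0.01222 = $224.848
Quailridge Township: ($29,400 − $11,000) × 0.00235 = $18,400 × 0.00235 = $43.24
Calderon Unified SD: $29,400 × 0.00801 = $235.494
City of Talbot: ($29,400 − $11,000) × 0.00301 = $18,400 × 0.00301 = $55.384
Levies subtotal = $558.966
Total = $558.966 + $499 = $1,057.966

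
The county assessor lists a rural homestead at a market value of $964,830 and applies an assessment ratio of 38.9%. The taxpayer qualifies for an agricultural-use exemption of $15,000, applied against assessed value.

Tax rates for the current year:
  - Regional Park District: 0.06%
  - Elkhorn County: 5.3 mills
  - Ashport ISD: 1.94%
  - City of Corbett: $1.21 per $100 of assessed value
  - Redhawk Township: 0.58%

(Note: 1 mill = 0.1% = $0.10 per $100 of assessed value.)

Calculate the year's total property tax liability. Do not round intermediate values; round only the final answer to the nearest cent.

Assessed value = $964,830 × 0.389 = $375,318.87
Taxable value = $375,318.87 − $15,000 = $360,318.87
Regional Park District: $360,318.87 × 0.0006 = $216.191322
Elkhorn County: $360,318.87 × 0.0053 = $1,909.690011
Ashport ISD: $360,318.87 × 0.0194 = $6,990.186078
City of Corbett: $360,318.87 × 0.0121 = $4,359.858327
Redhawk Township: $360,318.87 × 0.0058 = $2,089.849446
Total = $15,565.775184

$15,565.78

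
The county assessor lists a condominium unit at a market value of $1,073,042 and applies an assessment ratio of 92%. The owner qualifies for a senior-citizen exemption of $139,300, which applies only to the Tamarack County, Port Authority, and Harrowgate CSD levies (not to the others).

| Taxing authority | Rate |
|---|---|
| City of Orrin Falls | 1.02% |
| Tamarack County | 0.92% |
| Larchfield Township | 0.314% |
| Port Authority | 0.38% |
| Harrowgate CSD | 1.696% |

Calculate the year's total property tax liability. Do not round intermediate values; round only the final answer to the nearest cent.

$38,572.27

Assessed value = $1,073,042 × 0.92 = $987,198.64
City of Orrin Falls: $987,198.64 × 0.0102 = $10,069.426128
Tamarack County: ($987,198.64 − $139,300) × 0.0092 = $847,898.64 × 0.0092 = $7,800.667488
Larchfield Township: $987,198.64 × 0.00314 = $3,099.8037296
Port Authority: ($987,198.64 − $139,300) × 0.0038 = $847,898.64 × 0.0038 = $3,222.014832
Harrowgate CSD: ($987,198.64 − $139,300) × 0.01696 = $847,898.64 × 0.01696 = $14,380.3609344
Total = $38,572.273112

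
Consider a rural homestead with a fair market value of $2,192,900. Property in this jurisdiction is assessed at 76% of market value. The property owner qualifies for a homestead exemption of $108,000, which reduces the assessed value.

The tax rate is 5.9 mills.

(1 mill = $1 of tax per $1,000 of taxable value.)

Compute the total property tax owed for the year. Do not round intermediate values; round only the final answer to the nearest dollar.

Assessed value = $2,192,900 × 0.76 = $1,666,604
Taxable value = $1,666,604 − $108,000 = $1,558,604
Tax = $1,558,604 × 0.0059 = $9,195.7636

$9,196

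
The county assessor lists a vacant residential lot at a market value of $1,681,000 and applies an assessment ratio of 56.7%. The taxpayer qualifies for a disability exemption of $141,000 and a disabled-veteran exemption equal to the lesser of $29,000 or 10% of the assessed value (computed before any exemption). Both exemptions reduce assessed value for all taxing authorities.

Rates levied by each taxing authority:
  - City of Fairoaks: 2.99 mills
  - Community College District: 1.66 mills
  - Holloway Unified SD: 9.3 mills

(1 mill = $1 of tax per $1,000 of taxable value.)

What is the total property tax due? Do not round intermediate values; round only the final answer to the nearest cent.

$10,924.62

Assessed value = $1,681,000 × 0.567 = $953,127
Disabled-veteran exemption = min($29,000, 10% × $953,127) = min($29,000, $95,312.7) = $29,000 (dollar cap binds)
Taxable value = $953,127 − $141,000 − $29,000 = $783,127
City of Fairoaks: $783,127 × 0.00299 = $2,341.54973
Community College District: $783,127 × 0.00166 = $1,299.99082
Holloway Unified SD: $783,127 × 0.0093 = $7,283.0811
Total = $10,924.62165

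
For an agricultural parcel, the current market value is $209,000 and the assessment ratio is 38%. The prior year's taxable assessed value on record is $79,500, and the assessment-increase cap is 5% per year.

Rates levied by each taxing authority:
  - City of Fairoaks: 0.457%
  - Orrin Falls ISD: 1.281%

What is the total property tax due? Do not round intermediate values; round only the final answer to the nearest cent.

Uncapped assessed value = $209,000 × 0.38 = $79,420
Cap limit = $79,500 × 1.05 = $83,475
Taxable assessed value = min($79,420, $83,475) = $79,420 (cap does not bind)
City of Fairoaks: $79,420 × 0.00457 = $362.9494
Orrin Falls ISD: $79,420 × 0.01281 = $1,017.3702
Total = $1,380.3196

$1,380.32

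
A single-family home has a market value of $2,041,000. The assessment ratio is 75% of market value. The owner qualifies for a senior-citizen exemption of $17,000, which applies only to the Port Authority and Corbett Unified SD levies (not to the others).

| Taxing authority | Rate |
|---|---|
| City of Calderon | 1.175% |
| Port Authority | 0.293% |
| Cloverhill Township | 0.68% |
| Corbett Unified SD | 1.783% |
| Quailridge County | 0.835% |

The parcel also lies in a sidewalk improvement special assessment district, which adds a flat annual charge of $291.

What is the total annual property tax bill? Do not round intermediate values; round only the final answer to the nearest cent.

$72,893.63

Assessed value = $2,041,000 × 0.75 = $1,530,750
City of Calderon: $1,530,750 × 0.01175 = $17,986.3125
Port Authority: ($1,530,750 − $17,000) × 0.00293 = $1,513,750 × 0.00293 = $4,435.2875
Cloverhill Township: $1,530,750 × 0.0068 = $10,409.1
Corbett Unified SD: ($1,530,750 − $17,000) × 0.01783 = $1,513,750 × 0.01783 = $26,990.1625
Quailridge County: $1,530,750 × 0.00835 = $12,781.7625
Levies subtotal = $72,602.625
Total = $72,602.625 + $291 = $72,893.625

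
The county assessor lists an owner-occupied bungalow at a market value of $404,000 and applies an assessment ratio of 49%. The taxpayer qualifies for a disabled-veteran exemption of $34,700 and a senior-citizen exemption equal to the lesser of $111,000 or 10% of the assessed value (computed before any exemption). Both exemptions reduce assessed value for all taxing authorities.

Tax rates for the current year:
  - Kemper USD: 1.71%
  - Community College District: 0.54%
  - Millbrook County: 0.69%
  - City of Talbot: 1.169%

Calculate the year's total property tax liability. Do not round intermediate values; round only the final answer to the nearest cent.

Assessed value = $404,000 × 0.49 = $197,960
Senior-citizen exemption = min($111,000, 10% × $197,960) = min($111,000, $19,796) = $19,796 (percentage binds)
Taxable value = $197,960 − $34,700 − $19,796 = $143,464
Kemper USD: $143,464 × 0.0171 = $2,453.2344
Community College District: $143,464 × 0.0054 = $774.7056
Millbrook County: $143,464 × 0.0069 = $989.9016
City of Talbot: $143,464 × 0.01169 = $1,677.09416
Total = $5,894.93576

$5,894.94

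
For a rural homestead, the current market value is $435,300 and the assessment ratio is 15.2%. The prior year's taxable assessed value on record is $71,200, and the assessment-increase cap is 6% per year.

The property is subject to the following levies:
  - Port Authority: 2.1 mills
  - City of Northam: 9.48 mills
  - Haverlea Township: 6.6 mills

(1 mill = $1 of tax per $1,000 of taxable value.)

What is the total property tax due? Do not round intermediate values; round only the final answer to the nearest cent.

$1,202.89

Uncapped assessed value = $435,300 × 0.152 = $66,165.6
Cap limit = $71,200 × 1.06 = $75,472
Taxable assessed value = min($66,165.6, $75,472) = $66,165.6 (cap does not bind)
Port Authority: $66,165.6 × 0.0021 = $138.94776
City of Northam: $66,165.6 × 0.00948 = $627.249888
Haverlea Township: $66,165.6 × 0.0066 = $436.69296
Total = $1,202.890608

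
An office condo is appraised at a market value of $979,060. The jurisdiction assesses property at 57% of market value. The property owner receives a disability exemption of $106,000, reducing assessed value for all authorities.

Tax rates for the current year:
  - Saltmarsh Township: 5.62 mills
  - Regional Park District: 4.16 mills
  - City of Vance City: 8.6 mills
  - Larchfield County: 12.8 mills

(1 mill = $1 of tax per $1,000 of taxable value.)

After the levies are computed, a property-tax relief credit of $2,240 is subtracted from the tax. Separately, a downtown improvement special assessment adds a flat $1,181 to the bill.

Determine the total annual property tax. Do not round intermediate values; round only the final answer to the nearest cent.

Assessed value = $979,060 × 0.57 = $558,064.2
Taxable value = $558,064.2 − $106,000 = $452,064.2
Saltmarsh Township: $452,064.2 × 0.00562 = $2,540.600804
Regional Park District: $452,064.2 × 0.00416 = $1,880.587072
City of Vance City: $452,064.2 × 0.0086 = $3,887.75212
Larchfield County: $452,064.2 × 0.0128 = $5,786.42176
Levies subtotal = $14,095.361756
After credit = $14,095.361756 − $2,240 = $11,855.361756
Total = $11,855.361756 + $1,181 = $13,036.361756

$13,036.36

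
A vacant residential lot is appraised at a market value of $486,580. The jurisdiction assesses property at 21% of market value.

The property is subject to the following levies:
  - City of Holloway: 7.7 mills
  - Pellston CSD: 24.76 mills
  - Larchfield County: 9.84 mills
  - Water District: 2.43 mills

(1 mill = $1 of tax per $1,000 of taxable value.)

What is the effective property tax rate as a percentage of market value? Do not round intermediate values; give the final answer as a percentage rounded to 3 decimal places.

Assessed value = $486,580 × 0.21 = $102,181.8
City of Holloway: $102,181.8 × 0.0077 = $786.79986
Pellston CSD: $102,181.8 × 0.02476 = $2,530.021368
Larchfield County: $102,181.8 × 0.00984 = $1,005.468912
Water District: $102,181.8 × 0.00243 = $248.301774
Total tax = $4,570.591914
Effective rate = $4,570.591914 ÷ $486,580 = 0.939% of market value

0.939%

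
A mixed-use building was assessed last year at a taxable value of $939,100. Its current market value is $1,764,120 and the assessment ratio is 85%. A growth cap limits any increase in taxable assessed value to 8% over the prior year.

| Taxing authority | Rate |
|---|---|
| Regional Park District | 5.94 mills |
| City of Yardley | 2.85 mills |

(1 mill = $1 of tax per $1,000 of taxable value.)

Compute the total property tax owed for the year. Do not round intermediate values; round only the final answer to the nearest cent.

Uncapped assessed value = $1,764,120 × 0.85 = $1,499,502
Cap limit = $939,100 × 1.08 = $1,014,228
Taxable assessed value = min($1,499,502, $1,014,228) = $1,014,228 (cap binds)
Regional Park District: $1,014,228 × 0.00594 = $6,024.51432
City of Yardley: $1,014,228 × 0.00285 = $2,890.5498
Total = $8,915.06412

$8,915.06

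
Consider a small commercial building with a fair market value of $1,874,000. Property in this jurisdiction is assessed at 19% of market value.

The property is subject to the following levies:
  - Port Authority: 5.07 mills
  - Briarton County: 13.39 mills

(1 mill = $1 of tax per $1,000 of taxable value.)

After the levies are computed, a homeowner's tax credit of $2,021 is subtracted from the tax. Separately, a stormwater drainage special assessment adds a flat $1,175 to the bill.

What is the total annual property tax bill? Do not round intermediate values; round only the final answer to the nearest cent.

$5,726.87

Assessed value = $1,874,000 × 0.19 = $356,060
Port Authority: $356,060 × 0.00507 = $1,805.2242
Briarton County: $356,060 × 0.01339 = $4,767.6434
Levies subtotal = $6,572.8676
After credit = $6,572.8676 − $2,021 = $4,551.8676
Total = $4,551.8676 + $1,175 = $5,726.8676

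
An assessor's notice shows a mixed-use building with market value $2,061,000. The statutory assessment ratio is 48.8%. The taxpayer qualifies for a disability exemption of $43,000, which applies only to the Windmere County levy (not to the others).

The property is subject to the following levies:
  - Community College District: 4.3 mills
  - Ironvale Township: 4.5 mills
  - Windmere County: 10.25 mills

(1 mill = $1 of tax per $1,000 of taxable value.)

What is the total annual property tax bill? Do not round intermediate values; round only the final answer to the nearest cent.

$18,719.13

Assessed value = $2,061,000 × 0.488 = $1,005,768
Community College District: $1,005,768 × 0.0043 = $4,324.8024
Ironvale Township: $1,005,768 × 0.0045 = $4,525.956
Windmere County: ($1,005,768 − $43,000) × 0.01025 = $962,768 × 0.01025 = $9,868.372
Total = $18,719.1304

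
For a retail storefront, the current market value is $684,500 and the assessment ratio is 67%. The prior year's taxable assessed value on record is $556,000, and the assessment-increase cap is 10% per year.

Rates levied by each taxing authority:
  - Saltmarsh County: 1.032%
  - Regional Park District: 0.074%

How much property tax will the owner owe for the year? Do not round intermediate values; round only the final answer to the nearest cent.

$5,072.28

Uncapped assessed value = $684,500 × 0.67 = $458,615
Cap limit = $556,000 × 1.1 = $611,600
Taxable assessed value = min($458,615, $611,600) = $458,615 (cap does not bind)
Saltmarsh County: $458,615 × 0.01032 = $4,732.9068
Regional Park District: $458,615 × 0.00074 = $339.3751
Total = $5,072.2819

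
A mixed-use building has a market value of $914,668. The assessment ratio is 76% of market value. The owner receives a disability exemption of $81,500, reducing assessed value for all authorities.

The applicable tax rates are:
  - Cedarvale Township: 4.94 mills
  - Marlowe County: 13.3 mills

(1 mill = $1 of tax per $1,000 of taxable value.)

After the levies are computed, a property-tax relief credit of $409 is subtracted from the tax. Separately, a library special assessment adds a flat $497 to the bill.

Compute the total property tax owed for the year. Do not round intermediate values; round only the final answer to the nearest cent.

$11,280.93

Assessed value = $914,668 × 0.76 = $695,147.68
Taxable value = $695,147.68 − $81,500 = $613,647.68
Cedarvale Township: $613,647.68 × 0.00494 = $3,031.4195392
Marlowe County: $613,647.68 × 0.0133 = $8,161.514144
Levies subtotal = $11,192.9336832
After credit = $11,192.9336832 − $409 = $10,783.9336832
Total = $10,783.9336832 + $497 = $11,280.9336832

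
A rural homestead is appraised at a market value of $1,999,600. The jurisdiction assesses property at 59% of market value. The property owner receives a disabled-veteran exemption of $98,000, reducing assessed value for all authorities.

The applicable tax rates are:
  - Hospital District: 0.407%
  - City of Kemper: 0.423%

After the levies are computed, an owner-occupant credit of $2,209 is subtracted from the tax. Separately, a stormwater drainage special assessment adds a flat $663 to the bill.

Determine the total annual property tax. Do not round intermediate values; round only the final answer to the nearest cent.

$7,432.64

Assessed value = $1,999,600 × 0.59 = $1,179,764
Taxable value = $1,179,764 − $98,000 = $1,081,764
Hospital District: $1,081,764 × 0.00407 = $4,402.77948
City of Kemper: $1,081,764 × 0.00423 = $4,575.86172
Levies subtotal = $8,978.6412
After credit = $8,978.6412 − $2,209 = $6,769.6412
Total = $6,769.6412 + $663 = $7,432.6412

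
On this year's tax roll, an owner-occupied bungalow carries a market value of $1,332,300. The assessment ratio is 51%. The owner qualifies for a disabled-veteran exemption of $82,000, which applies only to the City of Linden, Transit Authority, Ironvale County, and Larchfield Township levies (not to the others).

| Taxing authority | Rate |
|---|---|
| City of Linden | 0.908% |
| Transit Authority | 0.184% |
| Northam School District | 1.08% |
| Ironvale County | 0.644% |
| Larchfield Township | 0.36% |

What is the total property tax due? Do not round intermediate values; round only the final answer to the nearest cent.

Assessed value = $1,332,300 × 0.51 = $679,473
City of Linden: ($679,473 − $82,000) × 0.00908 = $597,473 × 0.00908 = $5,425.05484
Transit Authority: ($679,473 − $82,000) × 0.00184 = $597,473 × 0.00184 = $1,099.35032
Northam School District: $679,473 × 0.0108 = $7,338.3084
Ironvale County: ($679,473 − $82,000) × 0.00644 = $597,473 × 0.00644 = $3,847.72612
Larchfield Township: ($679,473 − $82,000) × 0.0036 = $597,473 × 0.0036 = $2,150.9028
Total = $19,861.34248

$19,861.34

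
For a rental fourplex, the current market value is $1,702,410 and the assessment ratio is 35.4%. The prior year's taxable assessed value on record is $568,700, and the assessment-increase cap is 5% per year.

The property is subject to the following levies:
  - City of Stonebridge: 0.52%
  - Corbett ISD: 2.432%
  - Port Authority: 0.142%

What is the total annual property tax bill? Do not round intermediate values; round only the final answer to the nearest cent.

$18,475.36

Uncapped assessed value = $1,702,410 × 0.354 = $602,653.14
Cap limit = $568,700 × 1.05 = $597,135
Taxable assessed value = min($602,653.14, $597,135) = $597,135 (cap binds)
City of Stonebridge: $597,135 × 0.0052 = $3,105.102
Corbett ISD: $597,135 × 0.02432 = $14,522.3232
Port Authority: $597,135 × 0.00142 = $847.9317
Total = $18,475.3569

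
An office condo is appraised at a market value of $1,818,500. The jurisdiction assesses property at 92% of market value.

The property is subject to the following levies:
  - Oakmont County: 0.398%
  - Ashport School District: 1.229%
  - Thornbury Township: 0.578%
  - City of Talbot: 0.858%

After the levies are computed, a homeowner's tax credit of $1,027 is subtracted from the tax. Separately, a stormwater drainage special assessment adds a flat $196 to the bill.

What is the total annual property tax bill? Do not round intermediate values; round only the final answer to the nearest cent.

Assessed value = $1,818,500 × 0.92 = $1,673,020
Oakmont County: $1,673,020 × 0.00398 = $6,658.6196
Ashport School District: $1,673,020 × 0.01229 = $20,561.4158
Thornbury Township: $1,673,020 × 0.00578 = $9,670.0556
City of Talbot: $1,673,020 × 0.00858 = $14,354.5116
Levies subtotal = $51,244.6026
After credit = $51,244.6026 − $1,027 = $50,217.6026
Total = $50,217.6026 + $196 = $50,413.6026

$50,413.60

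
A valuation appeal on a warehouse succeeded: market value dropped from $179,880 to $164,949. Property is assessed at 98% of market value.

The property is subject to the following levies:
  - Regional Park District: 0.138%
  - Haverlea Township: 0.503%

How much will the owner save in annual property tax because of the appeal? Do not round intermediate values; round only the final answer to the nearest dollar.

Old assessed value = $179,880 × 0.98 = $176,282.4
New assessed value = $164,949 × 0.98 = $161,650.02
Combined rate = 0.00138 + 0.00503 = 0.00641
Old tax = $176,282.4 × 0.00641 = $1,129.970184
New tax = $161,650.02 × 0.00641 = $1,036.1766282
Reduction = $1,129.970184 − $1,036.1766282 = $93.7935558

$94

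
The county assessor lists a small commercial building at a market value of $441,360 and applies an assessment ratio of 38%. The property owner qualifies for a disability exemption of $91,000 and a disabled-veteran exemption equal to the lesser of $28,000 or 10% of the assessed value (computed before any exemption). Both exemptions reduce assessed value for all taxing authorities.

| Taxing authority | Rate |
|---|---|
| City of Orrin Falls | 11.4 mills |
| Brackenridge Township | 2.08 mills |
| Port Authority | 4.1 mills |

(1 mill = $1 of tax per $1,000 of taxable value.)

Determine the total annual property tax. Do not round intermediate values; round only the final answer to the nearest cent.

Assessed value = $441,360 × 0.38 = $167,716.8
Disabled-veteran exemption = min($28,000, 10% × $167,716.8) = min($28,000, $16,771.68) = $16,771.68 (percentage binds)
Taxable value = $167,716.8 − $91,000 − $16,771.68 = $59,945.12
City of Orrin Falls: $59,945.12 × 0.0114 = $683.374368
Brackenridge Township: $59,945.12 × 0.00208 = $124.6858496
Port Authority: $59,945.12 × 0.0041 = $245.774992
Total = $1,053.8352096

$1,053.84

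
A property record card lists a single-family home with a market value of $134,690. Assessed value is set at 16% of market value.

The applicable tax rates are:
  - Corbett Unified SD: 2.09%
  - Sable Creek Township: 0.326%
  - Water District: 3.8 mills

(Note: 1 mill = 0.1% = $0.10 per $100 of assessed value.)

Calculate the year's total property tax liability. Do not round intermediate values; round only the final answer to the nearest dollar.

Assessed value = $134,690 × 0.16 = $21,550.4
Corbett Unified SD: $21,550.4 × 0.0209 = $450.40336
Sable Creek Township: $21,550.4 × 0.00326 = $70.254304
Water District: $21,550.4 × 0.0038 = $81.89152
Total = $602.549184

$603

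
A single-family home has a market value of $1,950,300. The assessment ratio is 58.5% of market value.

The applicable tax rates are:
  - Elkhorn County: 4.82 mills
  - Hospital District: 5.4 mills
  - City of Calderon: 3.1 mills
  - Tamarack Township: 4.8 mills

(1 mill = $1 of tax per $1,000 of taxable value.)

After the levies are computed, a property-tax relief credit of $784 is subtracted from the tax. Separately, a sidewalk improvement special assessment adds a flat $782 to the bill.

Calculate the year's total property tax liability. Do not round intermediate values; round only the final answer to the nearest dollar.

$20,672

Assessed value = $1,950,300 × 0.585 = $1,140,925.5
Elkhorn County: $1,140,925.5 × 0.00482 = $5,499.26091
Hospital District: $1,140,925.5 × 0.0054 = $6,160.9977
City of Calderon: $1,140,925.5 × 0.0031 = $3,536.86905
Tamarack Township: $1,140,925.5 × 0.0048 = $5,476.4424
Levies subtotal = $20,673.57006
After credit = $20,673.57006 − $784 = $19,889.57006
Total = $19,889.57006 + $782 = $20,671.57006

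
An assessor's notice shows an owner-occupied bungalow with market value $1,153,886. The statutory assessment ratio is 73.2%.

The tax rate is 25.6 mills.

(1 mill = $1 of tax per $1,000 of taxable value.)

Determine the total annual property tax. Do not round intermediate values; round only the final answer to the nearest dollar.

Assessed value = $1,153,886 × 0.732 = $844,644.552
Tax = $844,644.552 × 0.0256 = $21,622.9005312

$21,623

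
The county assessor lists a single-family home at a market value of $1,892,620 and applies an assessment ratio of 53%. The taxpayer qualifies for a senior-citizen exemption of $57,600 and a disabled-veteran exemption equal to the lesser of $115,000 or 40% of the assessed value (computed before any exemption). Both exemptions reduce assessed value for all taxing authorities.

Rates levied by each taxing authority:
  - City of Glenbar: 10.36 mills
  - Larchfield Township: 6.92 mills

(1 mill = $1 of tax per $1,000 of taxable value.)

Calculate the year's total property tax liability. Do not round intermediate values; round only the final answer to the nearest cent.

Assessed value = $1,892,620 × 0.53 = $1,003,088.6
Disabled-veteran exemption = min($115,000, 40% × $1,003,088.6) = min($115,000, $401,235.44) = $115,000 (dollar cap binds)
Taxable value = $1,003,088.6 − $57,600 − $115,000 = $830,488.6
City of Glenbar: $830,488.6 × 0.01036 = $8,603.861896
Larchfield Township: $830,488.6 × 0.00692 = $5,746.981112
Total = $14,350.843008

$14,350.84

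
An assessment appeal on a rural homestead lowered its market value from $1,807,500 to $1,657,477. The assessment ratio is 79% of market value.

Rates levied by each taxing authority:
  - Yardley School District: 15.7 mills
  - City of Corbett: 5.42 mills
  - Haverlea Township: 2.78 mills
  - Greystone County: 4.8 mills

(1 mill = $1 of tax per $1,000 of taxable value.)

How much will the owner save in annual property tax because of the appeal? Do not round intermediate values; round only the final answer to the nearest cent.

Old assessed value = $1,807,500 × 0.79 = $1,427,925
New assessed value = $1,657,477 × 0.79 = $1,309,406.83
Combined rate = 0.0157 + 0.00542 + 0.00278 + 0.0048 = 0.0287
Old tax = $1,427,925 × 0.0287 = $40,981.4475
New tax = $1,309,406.83 × 0.0287 = $37,579.976021
Reduction = $40,981.4475 − $37,579.976021 = $3,401.471479

$3,401.47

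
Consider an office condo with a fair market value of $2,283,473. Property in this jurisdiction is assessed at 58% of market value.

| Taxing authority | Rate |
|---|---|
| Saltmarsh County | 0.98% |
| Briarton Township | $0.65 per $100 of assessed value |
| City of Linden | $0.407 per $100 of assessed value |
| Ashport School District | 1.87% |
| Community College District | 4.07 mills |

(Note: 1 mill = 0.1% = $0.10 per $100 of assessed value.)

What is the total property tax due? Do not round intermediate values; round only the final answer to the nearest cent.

$57,135.23

Assessed value = $2,283,473 × 0.58 = $1,324,414.34
Saltmarsh County: $1,324,414.34 × 0.0098 = $12,979.260532
Briarton Township: $1,324,414.34 × 0.0065 = $8,608.69321
City of Linden: $1,324,414.34 × 0.00407 = $5,390.3663638
Ashport School District: $1,324,414.34 × 0.0187 = $24,766.548158
Community College District: $1,324,414.34 × 0.00407 = $5,390.3663638
Total = $57,135.2346276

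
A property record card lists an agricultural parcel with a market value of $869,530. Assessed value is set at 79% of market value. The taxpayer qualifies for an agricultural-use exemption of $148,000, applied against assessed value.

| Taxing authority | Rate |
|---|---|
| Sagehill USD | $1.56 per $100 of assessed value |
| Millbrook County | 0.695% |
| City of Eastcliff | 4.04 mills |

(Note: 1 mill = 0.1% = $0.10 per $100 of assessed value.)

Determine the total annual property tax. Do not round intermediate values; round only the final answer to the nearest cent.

$14,330.11

Assessed value = $869,530 × 0.79 = $686,928.7
Taxable value = $686,928.7 − $148,000 = $538,928.7
Sagehill USD: $538,928.7 × 0.0156 = $8,407.28772
Millbrook County: $538,928.7 × 0.00695 = $3,745.554465
City of Eastcliff: $538,928.7 × 0.00404 = $2,177.271948
Total = $14,330.114133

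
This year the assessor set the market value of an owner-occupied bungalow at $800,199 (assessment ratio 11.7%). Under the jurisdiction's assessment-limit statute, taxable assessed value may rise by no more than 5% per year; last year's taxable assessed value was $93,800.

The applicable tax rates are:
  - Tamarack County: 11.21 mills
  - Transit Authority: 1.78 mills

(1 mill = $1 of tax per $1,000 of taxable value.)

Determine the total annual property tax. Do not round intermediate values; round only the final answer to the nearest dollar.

Uncapped assessed value = $800,199 × 0.117 = $93,623.283
Cap limit = $93,800 × 1.05 = $98,490
Taxable assessed value = min($93,623.283, $98,490) = $93,623.283 (cap does not bind)
Tamarack County: $93,623.283 × 0.01121 = $1,049.51700243
Transit Authority: $93,623.283 × 0.00178 = $166.64944374
Total = $1,216.16644617

$1,216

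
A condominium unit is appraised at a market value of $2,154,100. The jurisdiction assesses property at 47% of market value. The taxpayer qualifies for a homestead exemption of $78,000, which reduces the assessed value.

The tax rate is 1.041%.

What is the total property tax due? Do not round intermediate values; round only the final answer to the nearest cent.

Assessed value = $2,154,100 × 0.47 = $1,012,427
Taxable value = $1,012,427 − $78,000 = $934,427
Tax = $934,427 × 0.01041 = $9,727.38507

$9,727.39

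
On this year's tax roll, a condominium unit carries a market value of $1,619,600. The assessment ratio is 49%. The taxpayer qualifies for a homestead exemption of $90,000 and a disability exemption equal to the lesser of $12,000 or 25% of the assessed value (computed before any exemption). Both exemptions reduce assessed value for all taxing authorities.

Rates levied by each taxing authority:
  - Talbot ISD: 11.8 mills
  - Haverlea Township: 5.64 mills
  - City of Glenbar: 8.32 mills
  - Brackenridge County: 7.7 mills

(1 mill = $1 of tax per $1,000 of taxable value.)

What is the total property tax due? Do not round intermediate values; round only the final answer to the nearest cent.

$23,141.07

Assessed value = $1,619,600 × 0.49 = $793,604
Disability exemption = min($12,000, 25% × $793,604) = min($12,000, $198,401) = $12,000 (dollar cap binds)
Taxable value = $793,604 − $90,000 − $12,000 = $691,604
Talbot ISD: $691,604 × 0.0118 = $8,160.9272
Haverlea Township: $691,604 × 0.00564 = $3,900.64656
City of Glenbar: $691,604 × 0.00832 = $5,754.14528
Brackenridge County: $691,604 × 0.0077 = $5,325.3508
Total = $23,141.06984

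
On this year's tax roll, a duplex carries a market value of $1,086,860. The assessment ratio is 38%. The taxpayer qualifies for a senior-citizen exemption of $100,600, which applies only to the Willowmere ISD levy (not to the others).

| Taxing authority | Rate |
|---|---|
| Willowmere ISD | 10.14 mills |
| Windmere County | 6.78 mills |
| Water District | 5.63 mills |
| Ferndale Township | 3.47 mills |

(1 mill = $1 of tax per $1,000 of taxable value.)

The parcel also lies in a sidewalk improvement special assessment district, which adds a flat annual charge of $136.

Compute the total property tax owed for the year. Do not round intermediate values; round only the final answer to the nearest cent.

Assessed value = $1,086,860 × 0.38 = $413,006.8
Willowmere ISD: ($413,006.8 − $100,600) × 0.01014 = $312,406.8 × 0.01014 = $3,167.804952
Windmere County: $413,006.8 × 0.00678 = $2,800.186104
Water District: $413,006.8 × 0.00563 = $2,325.228284
Ferndale Township: $413,006.8 × 0.00347 = $1,433.133596
Levies subtotal = $9,726.352936
Total = $9,726.352936 + $136 = $9,862.352936

$9,862.35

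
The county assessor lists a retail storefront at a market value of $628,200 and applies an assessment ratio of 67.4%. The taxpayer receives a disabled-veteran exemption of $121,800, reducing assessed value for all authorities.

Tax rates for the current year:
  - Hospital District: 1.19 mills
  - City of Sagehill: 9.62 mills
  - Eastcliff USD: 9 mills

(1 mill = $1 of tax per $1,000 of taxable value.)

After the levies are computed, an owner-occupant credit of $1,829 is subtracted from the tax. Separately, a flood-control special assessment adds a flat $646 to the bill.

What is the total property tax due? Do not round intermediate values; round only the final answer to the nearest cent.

Assessed value = $628,200 × 0.674 = $423,406.8
Taxable value = $423,406.8 − $121,800 = $301,606.8
Hospital District: $301,606.8 × 0.00119 = $358.912092
City of Sagehill: $301,606.8 × 0.00962 = $2,901.457416
Eastcliff USD: $301,606.8 × 0.009 = $2,714.4612
Levies subtotal = $5,974.830708
After credit = $5,974.830708 − $1,829 = $4,145.830708
Total = $4,145.830708 + $646 = $4,791.830708

$4,791.83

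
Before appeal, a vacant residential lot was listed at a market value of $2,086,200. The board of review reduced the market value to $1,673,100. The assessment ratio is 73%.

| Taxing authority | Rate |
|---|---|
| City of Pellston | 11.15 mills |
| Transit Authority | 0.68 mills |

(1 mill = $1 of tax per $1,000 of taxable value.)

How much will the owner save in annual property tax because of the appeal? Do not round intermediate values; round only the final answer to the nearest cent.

Old assessed value = $2,086,200 × 0.73 = $1,522,926
New assessed value = $1,673,100 × 0.73 = $1,221,363
Combined rate = 0.01115 + 0.00068 = 0.01183
Old tax = $1,522,926 × 0.01183 = $18,016.21458
New tax = $1,221,363 × 0.01183 = $14,448.72429
Reduction = $18,016.21458 − $14,448.72429 = $3,567.49029

$3,567.49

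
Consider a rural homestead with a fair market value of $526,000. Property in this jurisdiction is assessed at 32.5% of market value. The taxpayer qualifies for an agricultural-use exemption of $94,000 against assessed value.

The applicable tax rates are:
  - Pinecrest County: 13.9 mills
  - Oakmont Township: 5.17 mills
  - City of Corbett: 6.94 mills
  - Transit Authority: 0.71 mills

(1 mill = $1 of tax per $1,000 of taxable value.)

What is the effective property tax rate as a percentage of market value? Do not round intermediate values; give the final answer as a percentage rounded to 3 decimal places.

0.391%

Assessed value = $526,000 × 0.325 = $170,950
Taxable value = $170,950 − $94,000 = $76,950
Pinecrest County: $76,950 × 0.0139 = $1,069.605
Oakmont Township: $76,950 × 0.00517 = $397.8315
City of Corbett: $76,950 × 0.00694 = $534.033
Transit Authority: $76,950 × 0.00071 = $54.6345
Total tax = $2,056.104
Effective rate = $2,056.104 ÷ $526,000 = 0.391% of market value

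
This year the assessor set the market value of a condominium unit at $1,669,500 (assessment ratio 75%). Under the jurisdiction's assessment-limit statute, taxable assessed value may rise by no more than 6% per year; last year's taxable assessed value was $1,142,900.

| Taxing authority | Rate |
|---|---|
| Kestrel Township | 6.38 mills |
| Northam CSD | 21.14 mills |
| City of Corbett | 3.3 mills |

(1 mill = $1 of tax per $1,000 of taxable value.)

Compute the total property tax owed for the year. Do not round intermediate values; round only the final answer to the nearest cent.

Uncapped assessed value = $1,669,500 × 0.75 = $1,252,125
Cap limit = $1,142,900 × 1.06 = $1,211,474
Taxable assessed value = min($1,252,125, $1,211,474) = $1,211,474 (cap binds)
Kestrel Township: $1,211,474 × 0.00638 = $7,729.20412
Northam CSD: $1,211,474 × 0.02114 = $25,610.56036
City of Corbett: $1,211,474 × 0.0033 = $3,997.8642
Total = $37,337.62868

$37,337.63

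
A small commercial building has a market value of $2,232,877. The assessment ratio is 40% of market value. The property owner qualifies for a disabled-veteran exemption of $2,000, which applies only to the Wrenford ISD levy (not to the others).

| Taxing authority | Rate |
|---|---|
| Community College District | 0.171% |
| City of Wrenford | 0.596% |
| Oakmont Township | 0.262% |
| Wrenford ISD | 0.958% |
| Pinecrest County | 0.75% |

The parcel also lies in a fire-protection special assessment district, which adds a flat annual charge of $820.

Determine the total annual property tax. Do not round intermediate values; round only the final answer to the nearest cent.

Assessed value = $2,232,877 × 0.4 = $893,150.8
Community College District: $893,150.8 × 0.00171 = $1,527.287868
City of Wrenford: $893,150.8 × 0.00596 = $5,323.178768
Oakmont Township: $893,150.8 × 0.00262 = $2,340.055096
Wrenford ISD: ($893,150.8 − $2,000) × 0.00958 = $891,150.8 × 0.00958 = $8,537.224664
Pinecrest County: $893,150.8 × 0.0075 = $6,698.631
Levies subtotal = $24,426.377396
Total = $24,426.377396 + $820 = $25,246.377396

$25,246.38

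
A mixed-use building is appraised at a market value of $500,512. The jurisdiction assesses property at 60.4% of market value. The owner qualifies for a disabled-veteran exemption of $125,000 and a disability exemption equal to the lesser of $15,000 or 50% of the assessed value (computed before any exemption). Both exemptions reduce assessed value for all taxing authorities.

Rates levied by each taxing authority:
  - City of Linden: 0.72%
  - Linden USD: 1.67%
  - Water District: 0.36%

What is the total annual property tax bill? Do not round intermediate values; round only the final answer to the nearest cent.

$4,463.50

Assessed value = $500,512 × 0.604 = $302,309.248
Disability exemption = min($15,000, 50% × $302,309.248) = min($15,000, $151,154.624) = $15,000 (dollar cap binds)
Taxable value = $302,309.248 − $125,000 − $15,000 = $162,309.248
City of Linden: $162,309.248 × 0.0072 = $1,168.6265856
Linden USD: $162,309.248 × 0.0167 = $2,710.5644416
Water District: $162,309.248 × 0.0036 = $584.3132928
Total = $4,463.50432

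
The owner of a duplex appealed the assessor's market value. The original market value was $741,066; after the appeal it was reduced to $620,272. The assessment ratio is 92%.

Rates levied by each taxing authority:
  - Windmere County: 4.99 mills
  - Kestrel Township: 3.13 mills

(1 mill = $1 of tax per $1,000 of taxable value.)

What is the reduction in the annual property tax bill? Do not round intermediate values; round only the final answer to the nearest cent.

Old assessed value = $741,066 × 0.92 = $681,780.72
New assessed value = $620,272 × 0.92 = $570,650.24
Combined rate = 0.00499 + 0.00313 = 0.00812
Old tax = $681,780.72 × 0.00812 = $5,536.0594464
New tax = $570,650.24 × 0.00812 = $4,633.6799488
Reduction = $5,536.0594464 − $4,633.6799488 = $902.3794976

$902.38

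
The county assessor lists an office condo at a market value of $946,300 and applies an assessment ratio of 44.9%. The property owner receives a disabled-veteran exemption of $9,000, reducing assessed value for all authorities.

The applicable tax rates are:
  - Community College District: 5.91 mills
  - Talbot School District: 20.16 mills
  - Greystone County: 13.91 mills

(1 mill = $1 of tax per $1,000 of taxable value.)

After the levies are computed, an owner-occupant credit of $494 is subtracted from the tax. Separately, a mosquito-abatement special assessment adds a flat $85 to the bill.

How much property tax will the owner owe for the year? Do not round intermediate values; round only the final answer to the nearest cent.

$16,218.23

Assessed value = $946,300 × 0.449 = $424,888.7
Taxable value = $424,888.7 − $9,000 = $415,888.7
Community College District: $415,888.7 × 0.00591 = $2,457.902217
Talbot School District: $415,888.7 × 0.02016 = $8,384.316192
Greystone County: $415,888.7 × 0.01391 = $5,785.011817
Levies subtotal = $16,627.230226
After credit = $16,627.230226 − $494 = $16,133.230226
Total = $16,133.230226 + $85 = $16,218.230226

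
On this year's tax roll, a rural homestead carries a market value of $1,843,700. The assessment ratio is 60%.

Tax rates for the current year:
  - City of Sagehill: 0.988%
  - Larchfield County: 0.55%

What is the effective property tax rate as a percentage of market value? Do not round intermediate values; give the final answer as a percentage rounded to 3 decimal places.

0.923%

Assessed value = $1,843,700 × 0.6 = $1,106,220
City of Sagehill: $1,106,220 × 0.00988 = $10,929.4536
Larchfield County: $1,106,220 × 0.0055 = $6,084.21
Total tax = $17,013.6636
Effective rate = $17,013.6636 ÷ $1,843,700 = 0.923% of market value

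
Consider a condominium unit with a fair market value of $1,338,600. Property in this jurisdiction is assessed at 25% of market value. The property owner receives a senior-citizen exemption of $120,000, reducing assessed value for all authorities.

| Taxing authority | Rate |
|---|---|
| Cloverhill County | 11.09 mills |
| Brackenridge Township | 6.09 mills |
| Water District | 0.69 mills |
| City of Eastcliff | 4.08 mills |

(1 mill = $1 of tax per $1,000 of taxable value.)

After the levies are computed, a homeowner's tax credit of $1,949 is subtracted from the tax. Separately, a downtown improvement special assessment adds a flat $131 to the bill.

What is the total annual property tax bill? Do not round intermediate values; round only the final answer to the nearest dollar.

Assessed value = $1,338,600 × 0.25 = $334,650
Taxable value = $334,650 − $120,000 = $214,650
Cloverhill County: $214,650 × 0.01109 = $2,380.4685
Brackenridge Township: $214,650 × 0.00609 = $1,307.2185
Water District: $214,650 × 0.00069 = $148.1085
City of Eastcliff: $214,650 × 0.00408 = $875.772
Levies subtotal = $4,711.5675
After credit = $4,711.5675 − $1,949 = $2,762.5675
Total = $2,762.5675 + $131 = $2,893.5675

$2,894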